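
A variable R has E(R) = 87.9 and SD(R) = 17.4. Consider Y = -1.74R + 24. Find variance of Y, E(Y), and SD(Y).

Y = -1.74R + 24 is linear with a = -1.74, b = 24.
variance of R = 17.4² = 302.76.
variance of Y = a²·variance of R = (-1.74)²·302.76 = 916.636176 (the additive constant 24 does not affect variance).
E(Y) = a·E(R) + b = (-1.74)·87.9 + 24 = -128.946.
SD(Y) = |a|·SD(R) = |-1.74|·17.4 = 30.276.

variance of Y = 916.636176, E(Y) = -128.946, SD(Y) = 30.276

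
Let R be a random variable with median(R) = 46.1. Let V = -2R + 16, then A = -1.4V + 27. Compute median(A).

median(A) = 133.68

median(V) = (-2)·46.1 + 16 = -76.2.
median(A) = (-1.4)·(-76.2) + 27 = 133.68.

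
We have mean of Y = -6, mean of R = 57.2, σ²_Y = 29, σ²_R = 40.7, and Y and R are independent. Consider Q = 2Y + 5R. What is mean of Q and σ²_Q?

mean of Q = 2·mean of Y + 5·mean of R = 2·(-6) + 5·57.2 = 274.
σ²_Q = a²·σ²_Y + b²·σ²_R + 2ab·Cov[Y, R] with a = 2, b = 5.
Independence gives Cov[Y, R] = 0.
= 2²·29 + 5²·40.7 + 2·2·5·0
= 116 + 1017.5 + 0 = 1133.5.

mean of Q = 274, σ²_Q = 1133.5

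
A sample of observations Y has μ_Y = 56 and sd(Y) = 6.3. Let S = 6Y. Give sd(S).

sd(S) = 37.8

S = 6Y is linear with a = 6, b = 0.
sd(S) = |a|·sd(Y) = |6|·6.3 = 37.8.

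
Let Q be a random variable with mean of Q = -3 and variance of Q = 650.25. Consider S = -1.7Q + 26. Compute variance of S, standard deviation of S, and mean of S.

S = -1.7Q + 26 is linear with a = -1.7, b = 26.
variance of S = a²·variance of Q = (-1.7)²·650.25 = 1879.2225 (the additive constant 26 does not affect variance).
standard deviation of Q = √650.25 = 25.5.
standard deviation of S = |a|·standard deviation of Q = |-1.7|·25.5 = 43.35.
mean of S = a·mean of Q + b = (-1.7)·(-3) + 26 = 31.1.

variance of S = 1879.2225, standard deviation of S = 43.35, mean of S = 31.1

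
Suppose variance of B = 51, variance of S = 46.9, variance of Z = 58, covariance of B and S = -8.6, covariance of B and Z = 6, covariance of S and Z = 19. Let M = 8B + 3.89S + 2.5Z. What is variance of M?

variance of M = a²·variance of B + b²·variance of S + c²·variance of Z + 2ab·covariance of B and S + 2ac·covariance of B and Z + 2bc·covariance of S and Z, with a = 8, b = 3.89, c = 2.5.
= 3264 + 709.69549 + 362.5 + (-535.264) + 240 + 369.55
= 4410.48149.

variance of M = 4410.48149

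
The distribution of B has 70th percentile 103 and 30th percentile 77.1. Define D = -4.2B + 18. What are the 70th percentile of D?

70th percentile of D = -305.82

Since a = -4.2 < 0 the transformation is decreasing, reversing order: the 70th percentile of D corresponds to the 30th percentile of B.
So P_{70}(D) = a·P_{30}(B) + b = (-4.2)·77.1 + 18 = -305.82.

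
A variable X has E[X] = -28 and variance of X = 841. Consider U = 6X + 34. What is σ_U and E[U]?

σ_U = 174, E[U] = -134

U = 6X + 34 is linear with a = 6, b = 34.
σ_X = √841 = 29.
σ_U = |a|·σ_X = |6|·29 = 174.
E[U] = a·E[X] + b = 6·(-28) + 34 = -134.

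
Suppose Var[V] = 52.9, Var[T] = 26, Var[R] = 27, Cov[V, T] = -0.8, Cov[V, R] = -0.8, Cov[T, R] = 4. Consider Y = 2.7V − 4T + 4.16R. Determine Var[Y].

Var[Y] = 1135.081

Var[Y] = a²·Var[V] + b²·Var[T] + c²·Var[R] + 2ab·Cov[V, T] + 2ac·Cov[V, R] + 2bc·Cov[T, R], with a = 2.7, b = -4, c = 4.16.
= 385.641 + 416 + 467.2512 + 17.28 + (-17.9712) + (-133.12)
= 1135.081.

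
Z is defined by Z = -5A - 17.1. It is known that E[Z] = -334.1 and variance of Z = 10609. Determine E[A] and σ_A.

E[A] = 63.4, σ_A = 20.6

From Z = -5A - 17.1: E[Z] = a·E[A] + b, so E[A] = (E[Z] − b)/a = (-334.1 − (-17.1))/(-5) = 63.4.
σ_Z = √10609 = 103.
σ_Z = |a|·σ_A, so σ_A = 103/|-5| = 20.6.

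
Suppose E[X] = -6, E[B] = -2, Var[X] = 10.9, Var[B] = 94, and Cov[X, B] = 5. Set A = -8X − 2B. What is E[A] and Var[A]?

E[A] = 52, Var[A] = 1233.6

E[A] = (-8)·E[X] + (-2)·E[B] = (-8)·(-6) + (-2)·(-2) = 52.
Var[A] = a²·Var[X] + b²·Var[B] + 2ab·Cov[X, B] with a = -8, b = -2.
= (-8)²·10.9 + (-2)²·94 + 2·(-8)·(-2)·5
= 697.6 + 376 + 160 = 1233.6.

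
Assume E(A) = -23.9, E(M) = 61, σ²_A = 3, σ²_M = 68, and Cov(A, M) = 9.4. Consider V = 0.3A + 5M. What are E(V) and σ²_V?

E(V) = 0.3·E(A) + 5·E(M) = 0.3·(-23.9) + 5·61 = 297.83.
σ²_V = a²·σ²_A + b²·σ²_M + 2ab·Cov(A, M) with a = 0.3, b = 5.
= 0.3²·3 + 5²·68 + 2·0.3·5·9.4
= 0.27 + 1700 + 28.2 = 1728.47.

E(V) = 297.83, σ²_V = 1728.47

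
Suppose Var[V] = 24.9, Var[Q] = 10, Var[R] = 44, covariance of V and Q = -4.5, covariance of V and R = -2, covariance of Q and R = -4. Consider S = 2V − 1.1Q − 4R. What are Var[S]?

Var[S] = a²·Var[V] + b²·Var[Q] + c²·Var[R] + 2ab·covariance of V and Q + 2ac·covariance of V and R + 2bc·covariance of Q and R, with a = 2, b = -1.1, c = -4.
= 99.6 + 12.1 + 704 + 19.8 + 32 + (-35.2)
= 832.3.

Var[S] = 832.3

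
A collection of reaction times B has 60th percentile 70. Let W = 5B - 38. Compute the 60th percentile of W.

60th percentile of W = 312

Since a = 5 > 0 the transformation is increasing, so the 60th percentile of W = a·(P_{60} of B) + b = 5·70 + (-38) = 312.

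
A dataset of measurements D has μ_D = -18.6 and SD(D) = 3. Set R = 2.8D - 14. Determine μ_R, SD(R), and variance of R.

μ_R = -66.08, SD(R) = 8.4, variance of R = 70.56

R = 2.8D - 14 is linear with a = 2.8, b = -14.
μ_R = a·μ_D + b = 2.8·(-18.6) + (-14) = -66.08.
SD(R) = |a|·SD(D) = |2.8|·3 = 8.4.
variance of D = 3² = 9.
variance of R = a²·variance of D = 2.8²·9 = 70.56 (the additive constant -14 does not affect variance).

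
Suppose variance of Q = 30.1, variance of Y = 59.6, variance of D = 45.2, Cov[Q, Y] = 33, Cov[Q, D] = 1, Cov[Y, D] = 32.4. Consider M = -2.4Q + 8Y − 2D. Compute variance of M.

variance of M = 1874.176

variance of M = a²·variance of Q + b²·variance of Y + c²·variance of D + 2ab·Cov[Q, Y] + 2ac·Cov[Q, D] + 2bc·Cov[Y, D], with a = -2.4, b = 8, c = -2.
= 173.376 + 3814.4 + 180.8 + (-1267.2) + 9.6 + (-1036.8)
= 1874.176.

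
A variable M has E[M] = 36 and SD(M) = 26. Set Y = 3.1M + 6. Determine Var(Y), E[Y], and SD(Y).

Var(Y) = 6496.36, E[Y] = 117.6, SD(Y) = 80.6

Y = 3.1M + 6 is linear with a = 3.1, b = 6.
Var(M) = 26² = 676.
Var(Y) = a²·Var(M) = 3.1²·676 = 6496.36 (the additive constant 6 does not affect variance).
E[Y] = a·E[M] + b = 3.1·36 + 6 = 117.6.
SD(Y) = |a|·SD(M) = |3.1|·26 = 80.6.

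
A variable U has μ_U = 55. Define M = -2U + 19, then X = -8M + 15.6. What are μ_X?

μ_X = 743.6

μ_M = (-2)·55 + 19 = -91.
μ_X = (-8)·(-91) + 15.6 = 743.6.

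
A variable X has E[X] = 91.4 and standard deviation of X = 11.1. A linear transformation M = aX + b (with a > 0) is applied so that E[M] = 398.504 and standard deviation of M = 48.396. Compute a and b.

standard deviation of M = a·standard deviation of X (a > 0), so a = 48.396/11.1 = 4.36.
E[M] = a·E[X] + b, so b = 398.504 − 4.36·91.4 = 0.

a = 4.36, b = 0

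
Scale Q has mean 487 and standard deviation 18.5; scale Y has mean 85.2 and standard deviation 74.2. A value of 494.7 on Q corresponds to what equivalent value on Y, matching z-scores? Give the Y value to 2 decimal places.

z = (494.7 − 487)/18.5 ≈ 0.4162.
Y = 85.2 + z·74.2 = 85.2 + (494.7 − 487)·74.2/18.5 ≈ 116.08.

Y = 116.08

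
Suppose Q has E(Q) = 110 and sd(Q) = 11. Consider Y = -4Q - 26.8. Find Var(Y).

Y = -4Q - 26.8 is linear with a = -4, b = -26.8.
Var(Q) = 11² = 121.
Var(Y) = a²·Var(Q) = (-4)²·121 = 1936 (the additive constant -26.8 does not affect variance).

Var(Y) = 1936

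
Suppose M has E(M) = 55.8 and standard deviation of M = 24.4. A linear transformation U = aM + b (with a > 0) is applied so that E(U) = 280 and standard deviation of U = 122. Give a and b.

a = 5, b = 1

standard deviation of U = a·standard deviation of M (a > 0), so a = 122/24.4 = 5.
E(U) = a·E(M) + b, so b = 280 − 5·55.8 = 1.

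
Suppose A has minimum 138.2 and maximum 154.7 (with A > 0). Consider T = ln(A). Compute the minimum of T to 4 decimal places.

min(T) = 4.9287

ln(A) is increasing on this domain, so min(T) comes from min(A) = 138.2: min(T) = ln(138.2) ≈ 4.9287.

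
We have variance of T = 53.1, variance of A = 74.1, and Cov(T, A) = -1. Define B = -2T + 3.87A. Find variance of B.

variance of B = 1337.66829

variance of B = a²·variance of T + b²·variance of A + 2ab·Cov(T, A) with a = -2, b = 3.87.
= (-2)²·53.1 + 3.87²·74.1 + 2·(-2)·3.87·(-1)
= 212.4 + 1109.78829 + 15.48 = 1337.66829.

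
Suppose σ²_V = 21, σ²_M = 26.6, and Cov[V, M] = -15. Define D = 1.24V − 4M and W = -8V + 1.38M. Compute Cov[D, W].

By bilinearity, Cov[D, W] = ac·σ²_V + bd·σ²_M + (ad+bc)·Cov[V, M], with a=1.24, b=-4, c=-8, d=1.38.
ac·σ²_V = 1.24·(-8)·21 = -208.32
bd·σ²_M = (-4)·1.38·26.6 = -146.832
(ad+bc)·Cov[V, M] = (33.7112)·(-15) = -505.668
Cov[D, W] = -208.32 + (-146.832) + (-505.668) = -860.82.

Cov[D, W] = -860.82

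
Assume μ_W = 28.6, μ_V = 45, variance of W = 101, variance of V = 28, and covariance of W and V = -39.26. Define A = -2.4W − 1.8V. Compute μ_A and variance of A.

μ_A = -149.64, variance of A = 333.2736

μ_A = (-2.4)·μ_W + (-1.8)·μ_V = (-2.4)·28.6 + (-1.8)·45 = -149.64.
variance of A = a²·variance of W + b²·variance of V + 2ab·covariance of W and V with a = -2.4, b = -1.8.
= (-2.4)²·101 + (-1.8)²·28 + 2·(-2.4)·(-1.8)·(-39.26)
= 581.76 + 90.72 + (-339.2064) = 333.2736.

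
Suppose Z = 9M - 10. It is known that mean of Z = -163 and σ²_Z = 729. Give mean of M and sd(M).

From Z = 9M - 10: mean of Z = a·mean of M + b, so mean of M = (mean of Z − b)/a = (-163 − (-10))/9 = -17.
sd(Z) = √729 = 27.
sd(Z) = |a|·sd(M), so sd(M) = 27/|9| = 3.

mean of M = -17, sd(M) = 3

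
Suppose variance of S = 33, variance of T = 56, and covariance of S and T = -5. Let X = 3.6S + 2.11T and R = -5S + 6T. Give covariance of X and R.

By bilinearity, covariance of X and R = ac·variance of S + bd·variance of T + (ad+bc)·covariance of S and T, with a=3.6, b=2.11, c=-5, d=6.
ac·variance of S = 3.6·(-5)·33 = -594
bd·variance of T = 2.11·6·56 = 708.96
(ad+bc)·covariance of S and T = (11.05)·(-5) = -55.25
covariance of X and R = -594 + 708.96 + (-55.25) = 59.71.

covariance of X and R = 59.71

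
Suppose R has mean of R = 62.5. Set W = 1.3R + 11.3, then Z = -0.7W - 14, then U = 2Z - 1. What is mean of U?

mean of U = -158.57

mean of W = 1.3·62.5 + 11.3 = 92.55.
mean of Z = (-0.7)·92.55 + (-14) = -78.785.
mean of U = 2·(-78.785) + (-1) = -158.57.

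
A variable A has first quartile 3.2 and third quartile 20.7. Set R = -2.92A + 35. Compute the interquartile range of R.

IQR of A = Q3 − Q1 = 20.7 − 3.2 = 17.5.
Under R = aA + b, IQR(R) = |a|·IQR(A) = |-2.92|·17.5 = 51.1 (shifts cancel; spread scales by |a|).

IQR(R) = 51.1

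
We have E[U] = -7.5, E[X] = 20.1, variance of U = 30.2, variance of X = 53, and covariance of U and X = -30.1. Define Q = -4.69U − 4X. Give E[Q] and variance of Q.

E[Q] = (-4.69)·E[U] + (-4)·E[X] = (-4.69)·(-7.5) + (-4)·20.1 = -45.225.
variance of Q = a²·variance of U + b²·variance of X + 2ab·covariance of U and X with a = -4.69, b = -4.
= (-4.69)²·30.2 + (-4)²·53 + 2·(-4.69)·(-4)·(-30.1)
= 664.28222 + 848 + (-1129.352) = 382.93022.

E[Q] = -45.225, variance of Q = 382.93022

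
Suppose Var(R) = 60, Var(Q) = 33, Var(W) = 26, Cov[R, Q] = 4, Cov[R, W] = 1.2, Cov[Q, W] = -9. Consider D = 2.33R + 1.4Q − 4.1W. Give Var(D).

Var(D) = 933.9628

Var(D) = a²·Var(R) + b²·Var(Q) + c²·Var(W) + 2ab·Cov[R, Q] + 2ac·Cov[R, W] + 2bc·Cov[Q, W], with a = 2.33, b = 1.4, c = -4.1.
= 325.734 + 64.68 + 437.06 + 26.096 + (-22.9272) + 103.32
= 933.9628.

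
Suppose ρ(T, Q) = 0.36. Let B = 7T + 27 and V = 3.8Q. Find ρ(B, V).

Linear rescalings preserve correlation up to sign; here the slopes 7 and 3.8 have the same sign, so ρ(B, V) = ρ(T, Q) = 0.36.

ρ(B, V) = 0.36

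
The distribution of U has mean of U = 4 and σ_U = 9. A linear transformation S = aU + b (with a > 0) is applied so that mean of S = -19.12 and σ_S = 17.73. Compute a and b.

σ_S = a·σ_U (a > 0), so a = 17.73/9 = 1.97.
mean of S = a·mean of U + b, so b = -19.12 − 1.97·4 = -27.

a = 1.97, b = -27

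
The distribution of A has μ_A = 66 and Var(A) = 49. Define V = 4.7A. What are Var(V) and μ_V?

Var(V) = 1082.41, μ_V = 310.2

V = 4.7A is linear with a = 4.7, b = 0.
Var(V) = a²·Var(A) = 4.7²·49 = 1082.41.
μ_V = a·μ_A + b = 4.7·66 = 310.2.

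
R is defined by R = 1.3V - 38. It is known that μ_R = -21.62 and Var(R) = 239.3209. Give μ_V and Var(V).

μ_V = 12.6, Var(V) = 141.61

From R = 1.3V - 38: μ_R = a·μ_V + b, so μ_V = (μ_R − b)/a = (-21.62 − (-38))/1.3 = 12.6.
Var(R) = a²·Var(V), so Var(V) = 239.3209/1.3² = 141.61.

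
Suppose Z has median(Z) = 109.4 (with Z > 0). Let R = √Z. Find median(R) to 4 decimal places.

median(R) = 10.4594

√Z is monotone on this domain, so median(R) = √(109.4) ≈ 10.4594.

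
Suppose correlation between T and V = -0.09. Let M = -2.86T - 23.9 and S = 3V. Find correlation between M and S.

Linear rescalings preserve |correlation|; the slopes -2.86 and 3 have opposite signs, so the correlation flips sign: correlation between M and S = −correlation between T and V = 0.09.

correlation between M and S = 0.09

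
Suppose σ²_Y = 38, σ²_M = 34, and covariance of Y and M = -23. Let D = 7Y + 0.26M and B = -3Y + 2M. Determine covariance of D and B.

covariance of D and B = -1084.38

By bilinearity, covariance of D and B = ac·σ²_Y + bd·σ²_M + (ad+bc)·covariance of Y and M, with a=7, b=0.26, c=-3, d=2.
ac·σ²_Y = 7·(-3)·38 = -798
bd·σ²_M = 0.26·2·34 = 17.68
(ad+bc)·covariance of Y and M = (13.22)·(-23) = -304.06
covariance of D and B = -798 + 17.68 + (-304.06) = -1084.38.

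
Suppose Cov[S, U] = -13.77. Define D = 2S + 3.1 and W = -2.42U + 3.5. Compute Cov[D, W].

Cov[D, W] = 66.6468

Cov[D, W] = a·c·Cov[S, U] = 2·(-2.42)·(-13.77) = 66.6468. Additive constants drop out.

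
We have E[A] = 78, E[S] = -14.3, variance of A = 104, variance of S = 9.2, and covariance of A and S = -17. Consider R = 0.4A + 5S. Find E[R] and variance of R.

E[R] = 0.4·E[A] + 5·E[S] = 0.4·78 + 5·(-14.3) = -40.3.
variance of R = a²·variance of A + b²·variance of S + 2ab·covariance of A and S with a = 0.4, b = 5.
= 0.4²·104 + 5²·9.2 + 2·0.4·5·(-17)
= 16.64 + 230 + (-68) = 178.64.

E[R] = -40.3, variance of R = 178.64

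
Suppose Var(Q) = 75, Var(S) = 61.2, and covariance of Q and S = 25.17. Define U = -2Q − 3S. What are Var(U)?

Var(U) = a²·Var(Q) + b²·Var(S) + 2ab·covariance of Q and S with a = -2, b = -3.
= (-2)²·75 + (-3)²·61.2 + 2·(-2)·(-3)·25.17
= 300 + 550.8 + 302.04 = 1152.84.

Var(U) = 1152.84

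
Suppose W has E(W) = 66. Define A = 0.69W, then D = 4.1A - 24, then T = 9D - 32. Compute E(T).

E(T) = 1432.426

E(A) = 0.69·66 = 45.54.
E(D) = 4.1·45.54 + (-24) = 162.714.
E(T) = 9·162.714 + (-32) = 1432.426.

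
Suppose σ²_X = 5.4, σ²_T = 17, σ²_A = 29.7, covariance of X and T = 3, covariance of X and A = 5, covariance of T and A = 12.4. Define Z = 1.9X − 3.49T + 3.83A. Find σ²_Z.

σ²_Z = a²·σ²_X + b²·σ²_T + c²·σ²_A + 2ab·covariance of X and T + 2ac·covariance of X and A + 2bc·covariance of T and A, with a = 1.9, b = -3.49, c = 3.83.
= 19.494 + 207.0617 + 435.66633 + (-39.786) + 72.77 + (-331.49416)
= 363.71187.

σ²_Z = 363.71187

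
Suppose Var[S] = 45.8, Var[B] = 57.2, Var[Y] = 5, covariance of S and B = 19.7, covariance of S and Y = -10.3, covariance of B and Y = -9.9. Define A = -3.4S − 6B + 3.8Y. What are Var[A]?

Var[A] = a²·Var[S] + b²·Var[B] + c²·Var[Y] + 2ab·covariance of S and B + 2ac·covariance of S and Y + 2bc·covariance of B and Y, with a = -3.4, b = -6, c = 3.8.
= 529.448 + 2059.2 + 72.2 + 803.76 + 266.152 + 451.44
= 4182.2.

Var[A] = 4182.2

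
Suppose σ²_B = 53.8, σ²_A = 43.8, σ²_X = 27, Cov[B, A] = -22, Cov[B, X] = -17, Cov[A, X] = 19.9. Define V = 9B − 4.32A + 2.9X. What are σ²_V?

σ²_V = 5726.98872

σ²_V = a²·σ²_B + b²·σ²_A + c²·σ²_X + 2ab·Cov[B, A] + 2ac·Cov[B, X] + 2bc·Cov[A, X], with a = 9, b = -4.32, c = 2.9.
= 4357.8 + 817.41312 + 227.07 + 1710.72 + (-887.4) + (-498.6144)
= 5726.98872.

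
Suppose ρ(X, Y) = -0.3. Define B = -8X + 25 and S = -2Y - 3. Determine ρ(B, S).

ρ(B, S) = -0.3

Linear rescalings preserve correlation up to sign; here the slopes -8 and -2 have the same sign, so ρ(B, S) = ρ(X, Y) = -0.3.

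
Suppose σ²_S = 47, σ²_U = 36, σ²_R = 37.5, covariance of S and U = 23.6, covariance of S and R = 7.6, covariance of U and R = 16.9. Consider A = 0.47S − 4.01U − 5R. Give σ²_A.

σ²_A = 2079.77806

σ²_A = a²·σ²_S + b²·σ²_U + c²·σ²_R + 2ab·covariance of S and U + 2ac·covariance of S and R + 2bc·covariance of U and R, with a = 0.47, b = -4.01, c = -5.
= 10.3823 + 578.8836 + 937.5 + (-88.95784) + (-35.72) + 677.69
= 2079.77806.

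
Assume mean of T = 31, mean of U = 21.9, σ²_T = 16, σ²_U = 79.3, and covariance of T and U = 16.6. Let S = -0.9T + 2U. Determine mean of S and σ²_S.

mean of S = 15.9, σ²_S = 270.4

mean of S = (-0.9)·mean of T + 2·mean of U = (-0.9)·31 + 2·21.9 = 15.9.
σ²_S = a²·σ²_T + b²·σ²_U + 2ab·covariance of T and U with a = -0.9, b = 2.
= (-0.9)²·16 + 2²·79.3 + 2·(-0.9)·2·16.6
= 12.96 + 317.2 + (-59.76) = 270.4.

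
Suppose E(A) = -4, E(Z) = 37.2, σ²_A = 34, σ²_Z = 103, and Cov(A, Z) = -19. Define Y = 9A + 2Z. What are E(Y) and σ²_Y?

E(Y) = 38.4, σ²_Y = 2482

E(Y) = 9·E(A) + 2·E(Z) = 9·(-4) + 2·37.2 = 38.4.
σ²_Y = a²·σ²_A + b²·σ²_Z + 2ab·Cov(A, Z) with a = 9, b = 2.
= 9²·34 + 2²·103 + 2·9·2·(-19)
= 2754 + 412 + (-684) = 2482.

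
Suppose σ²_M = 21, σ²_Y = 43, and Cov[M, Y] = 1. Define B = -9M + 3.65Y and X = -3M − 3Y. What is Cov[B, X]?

Cov[B, X] = 112.2

By bilinearity, Cov[B, X] = ac·σ²_M + bd·σ²_Y + (ad+bc)·Cov[M, Y], with a=-9, b=3.65, c=-3, d=-3.
ac·σ²_M = (-9)·(-3)·21 = 567
bd·σ²_Y = 3.65·(-3)·43 = -470.85
(ad+bc)·Cov[M, Y] = (16.05)·1 = 16.05
Cov[B, X] = 567 + (-470.85) + 16.05 = 112.2.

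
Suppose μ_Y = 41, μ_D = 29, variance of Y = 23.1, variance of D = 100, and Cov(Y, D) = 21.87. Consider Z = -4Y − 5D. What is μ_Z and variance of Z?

μ_Z = (-4)·μ_Y + (-5)·μ_D = (-4)·41 + (-5)·29 = -309.
variance of Z = a²·variance of Y + b²·variance of D + 2ab·Cov(Y, D) with a = -4, b = -5.
= (-4)²·23.1 + (-5)²·100 + 2·(-4)·(-5)·21.87
= 369.6 + 2500 + 874.8 = 3744.4.

μ_Z = -309, variance of Z = 3744.4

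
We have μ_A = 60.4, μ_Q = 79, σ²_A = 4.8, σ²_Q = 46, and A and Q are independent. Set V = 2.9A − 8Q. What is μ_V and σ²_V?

μ_V = 2.9·μ_A + (-8)·μ_Q = 2.9·60.4 + (-8)·79 = -456.84.
σ²_V = a²·σ²_A + b²·σ²_Q + 2ab·Cov[A, Q] with a = 2.9, b = -8.
Independence gives Cov[A, Q] = 0.
= 2.9²·4.8 + (-8)²·46 + 2·2.9·(-8)·0
= 40.368 + 2944 + 0 = 2984.368.

μ_V = -456.84, σ²_V = 2984.368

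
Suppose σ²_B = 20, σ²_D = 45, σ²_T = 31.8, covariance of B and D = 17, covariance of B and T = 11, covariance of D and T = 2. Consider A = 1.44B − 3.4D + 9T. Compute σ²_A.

σ²_A = 3133.728

σ²_A = a²·σ²_B + b²·σ²_D + c²·σ²_T + 2ab·covariance of B and D + 2ac·covariance of B and T + 2bc·covariance of D and T, with a = 1.44, b = -3.4, c = 9.
= 41.472 + 520.2 + 2575.8 + (-166.464) + 285.12 + (-122.4)
= 3133.728.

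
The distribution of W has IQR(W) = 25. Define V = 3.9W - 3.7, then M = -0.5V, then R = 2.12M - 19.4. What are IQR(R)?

IQR(V) = |3.9|·25 = 97.5.
IQR(M) = |-0.5|·97.5 = 48.75.
IQR(R) = |2.12|·48.75 = 103.35.

IQR(R) = 103.35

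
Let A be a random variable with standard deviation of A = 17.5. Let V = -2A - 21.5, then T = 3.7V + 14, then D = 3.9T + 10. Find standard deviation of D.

standard deviation of V = |-2|·17.5 = 35.
standard deviation of T = |3.7|·35 = 129.5.
standard deviation of D = |3.9|·129.5 = 505.05.

standard deviation of D = 505.05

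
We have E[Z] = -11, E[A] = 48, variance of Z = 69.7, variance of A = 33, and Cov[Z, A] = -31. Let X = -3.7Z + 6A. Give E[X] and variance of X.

E[X] = 328.7, variance of X = 3518.593

E[X] = (-3.7)·E[Z] + 6·E[A] = (-3.7)·(-11) + 6·48 = 328.7.
variance of X = a²·variance of Z + b²·variance of A + 2ab·Cov[Z, A] with a = -3.7, b = 6.
= (-3.7)²·69.7 + 6²·33 + 2·(-3.7)·6·(-31)
= 954.193 + 1188 + 1376.4 = 3518.593.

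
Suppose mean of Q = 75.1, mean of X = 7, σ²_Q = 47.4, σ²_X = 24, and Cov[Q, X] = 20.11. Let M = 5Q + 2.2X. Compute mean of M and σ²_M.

mean of M = 390.9, σ²_M = 1743.58

mean of M = 5·mean of Q + 2.2·mean of X = 5·75.1 + 2.2·7 = 390.9.
σ²_M = a²·σ²_Q + b²·σ²_X + 2ab·Cov[Q, X] with a = 5, b = 2.2.
= 5²·47.4 + 2.2²·24 + 2·5·2.2·20.11
= 1185 + 116.16 + 442.42 = 1743.58.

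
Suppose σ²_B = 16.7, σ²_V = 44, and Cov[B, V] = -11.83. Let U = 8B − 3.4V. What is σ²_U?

σ²_U = 2220.992

σ²_U = a²·σ²_B + b²·σ²_V + 2ab·Cov[B, V] with a = 8, b = -3.4.
= 8²·16.7 + (-3.4)²·44 + 2·8·(-3.4)·(-11.83)
= 1068.8 + 508.64 + 643.552 = 2220.992.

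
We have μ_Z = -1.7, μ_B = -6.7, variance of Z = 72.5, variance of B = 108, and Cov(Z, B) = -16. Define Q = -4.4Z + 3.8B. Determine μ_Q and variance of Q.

μ_Q = -17.98, variance of Q = 3498.16

μ_Q = (-4.4)·μ_Z + 3.8·μ_B = (-4.4)·(-1.7) + 3.8·(-6.7) = -17.98.
variance of Q = a²·variance of Z + b²·variance of B + 2ab·Cov(Z, B) with a = -4.4, b = 3.8.
= (-4.4)²·72.5 + 3.8²·108 + 2·(-4.4)·3.8·(-16)
= 1403.6 + 1559.52 + 535.04 = 3498.16.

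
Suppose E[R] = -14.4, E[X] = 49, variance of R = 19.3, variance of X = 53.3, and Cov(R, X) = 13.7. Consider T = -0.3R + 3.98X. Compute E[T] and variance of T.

E[T] = (-0.3)·E[R] + 3.98·E[X] = (-0.3)·(-14.4) + 3.98·49 = 199.34.
variance of T = a²·variance of R + b²·variance of X + 2ab·Cov(R, X) with a = -0.3, b = 3.98.
= (-0.3)²·19.3 + 3.98²·53.3 + 2·(-0.3)·3.98·13.7
= 1.737 + 844.29332 + (-32.7156) = 813.31472.

E[T] = 199.34, variance of T = 813.31472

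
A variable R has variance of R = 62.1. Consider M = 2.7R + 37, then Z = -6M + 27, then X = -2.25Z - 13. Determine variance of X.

variance of X = 82506.21525

variance of M = 2.7²·62.1 = 452.709.
variance of Z = (-6)²·452.709 = 16297.524.
variance of X = (-2.25)²·16297.524 = 82506.21525.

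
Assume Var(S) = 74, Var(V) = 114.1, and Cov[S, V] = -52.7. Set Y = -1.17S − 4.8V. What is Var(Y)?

Var(Y) = 2138.2362

Var(Y) = a²·Var(S) + b²·Var(V) + 2ab·Cov[S, V] with a = -1.17, b = -4.8.
= (-1.17)²·74 + (-4.8)²·114.1 + 2·(-1.17)·(-4.8)·(-52.7)
= 101.2986 + 2628.864 + (-591.9264) = 2138.2362.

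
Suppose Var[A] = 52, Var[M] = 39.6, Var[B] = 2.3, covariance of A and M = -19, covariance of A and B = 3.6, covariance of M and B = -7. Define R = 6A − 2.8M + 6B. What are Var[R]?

Var[R] = a²·Var[A] + b²·Var[M] + c²·Var[B] + 2ab·covariance of A and M + 2ac·covariance of A and B + 2bc·covariance of M and B, with a = 6, b = -2.8, c = 6.
= 1872 + 310.464 + 82.8 + 638.4 + 259.2 + 235.2
= 3398.064.

Var[R] = 3398.064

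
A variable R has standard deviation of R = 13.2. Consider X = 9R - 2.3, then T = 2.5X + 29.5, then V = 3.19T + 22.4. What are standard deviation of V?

standard deviation of V = 947.43

standard deviation of X = |9|·13.2 = 118.8.
standard deviation of T = |2.5|·118.8 = 297.
standard deviation of V = |3.19|·297 = 947.43.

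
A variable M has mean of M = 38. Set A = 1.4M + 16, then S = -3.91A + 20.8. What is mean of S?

mean of A = 1.4·38 + 16 = 69.2.
mean of S = (-3.91)·69.2 + 20.8 = -249.772.

mean of S = -249.772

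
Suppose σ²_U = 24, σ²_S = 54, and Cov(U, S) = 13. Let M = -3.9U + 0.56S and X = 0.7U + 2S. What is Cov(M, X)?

By bilinearity, Cov(M, X) = ac·σ²_U + bd·σ²_S + (ad+bc)·Cov(U, S), with a=-3.9, b=0.56, c=0.7, d=2.
ac·σ²_U = (-3.9)·0.7·24 = -65.52
bd·σ²_S = 0.56·2·54 = 60.48
(ad+bc)·Cov(U, S) = (-7.408)·13 = -96.304
Cov(M, X) = -65.52 + 60.48 + (-96.304) = -101.344.

Cov(M, X) = -101.344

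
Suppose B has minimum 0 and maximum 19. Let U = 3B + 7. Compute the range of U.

Range(U) = 57

Range of B = 19 − 0 = 19.
Range(U) = |a|·Range(B) = |3|·19 = 57.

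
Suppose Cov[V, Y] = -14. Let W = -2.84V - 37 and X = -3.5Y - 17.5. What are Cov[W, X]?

Cov[W, X] = a·c·Cov[V, Y] = (-2.84)·(-3.5)·(-14) = -139.16. Additive constants drop out.

Cov[W, X] = -139.16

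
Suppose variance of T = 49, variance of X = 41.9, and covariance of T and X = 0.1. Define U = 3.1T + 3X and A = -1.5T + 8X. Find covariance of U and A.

covariance of U and A = 779.78

By bilinearity, covariance of U and A = ac·variance of T + bd·variance of X + (ad+bc)·covariance of T and X, with a=3.1, b=3, c=-1.5, d=8.
ac·variance of T = 3.1·(-1.5)·49 = -227.85
bd·variance of X = 3·8·41.9 = 1005.6
(ad+bc)·covariance of T and X = (20.3)·0.1 = 2.03
covariance of U and A = -227.85 + 1005.6 + 2.03 = 779.78.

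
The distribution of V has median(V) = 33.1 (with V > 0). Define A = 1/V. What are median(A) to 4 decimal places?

median(A) = 0.0302

1/V is monotone on this domain, so median(A) = 1/(33.1) ≈ 0.0302.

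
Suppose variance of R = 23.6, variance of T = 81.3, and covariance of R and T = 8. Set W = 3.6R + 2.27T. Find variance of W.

variance of W = 855.53877

variance of W = a²·variance of R + b²·variance of T + 2ab·covariance of R and T with a = 3.6, b = 2.27.
= 3.6²·23.6 + 2.27²·81.3 + 2·3.6·2.27·8
= 305.856 + 418.93077 + 130.752 = 855.53877.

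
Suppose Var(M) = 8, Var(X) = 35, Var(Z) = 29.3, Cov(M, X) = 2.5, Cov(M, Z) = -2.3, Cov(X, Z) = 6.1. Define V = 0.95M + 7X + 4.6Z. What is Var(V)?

Var(V) = a²·Var(M) + b²·Var(X) + c²·Var(Z) + 2ab·Cov(M, X) + 2ac·Cov(M, Z) + 2bc·Cov(X, Z), with a = 0.95, b = 7, c = 4.6.
= 7.22 + 1715 + 619.988 + 33.25 + (-20.102) + 392.84
= 2748.196.

Var(V) = 2748.196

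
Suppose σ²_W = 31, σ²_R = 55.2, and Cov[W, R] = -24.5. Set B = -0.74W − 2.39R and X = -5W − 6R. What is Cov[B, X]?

Cov[B, X] = 504.713

By bilinearity, Cov[B, X] = ac·σ²_W + bd·σ²_R + (ad+bc)·Cov[W, R], with a=-0.74, b=-2.39, c=-5, d=-6.
ac·σ²_W = (-0.74)·(-5)·31 = 114.7
bd·σ²_R = (-2.39)·(-6)·55.2 = 791.568
(ad+bc)·Cov[W, R] = (16.39)·(-24.5) = -401.555
Cov[B, X] = 114.7 + 791.568 + (-401.555) = 504.713.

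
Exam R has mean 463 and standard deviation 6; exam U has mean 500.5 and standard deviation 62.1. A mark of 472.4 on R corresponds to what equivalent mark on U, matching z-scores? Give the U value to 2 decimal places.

z = (472.4 − 463)/6 ≈ 1.5667.
U = 500.5 + z·62.1 = 500.5 + (472.4 − 463)·62.1/6 = 597.79.

U = 597.79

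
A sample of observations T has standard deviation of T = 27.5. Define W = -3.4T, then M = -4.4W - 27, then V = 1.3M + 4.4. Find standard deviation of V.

standard deviation of V = 534.82

standard deviation of W = |-3.4|·27.5 = 93.5.
standard deviation of M = |-4.4|·93.5 = 411.4.
standard deviation of V = |1.3|·411.4 = 534.82.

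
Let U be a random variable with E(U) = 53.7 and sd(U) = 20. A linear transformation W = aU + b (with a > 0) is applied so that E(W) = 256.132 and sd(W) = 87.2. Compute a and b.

sd(W) = a·sd(U) (a > 0), so a = 87.2/20 = 4.36.
E(W) = a·E(U) + b, so b = 256.132 − 4.36·53.7 = 22.

a = 4.36, b = 22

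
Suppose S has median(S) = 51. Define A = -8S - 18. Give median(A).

A linear map preserves order up to sign, so median(A) = a·median(S) + b = (-8)·51 + (-18) = -426.

median(A) = -426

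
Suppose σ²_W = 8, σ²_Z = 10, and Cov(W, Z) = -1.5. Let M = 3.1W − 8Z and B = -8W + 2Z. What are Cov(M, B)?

Cov(M, B) = -463.7

By bilinearity, Cov(M, B) = ac·σ²_W + bd·σ²_Z + (ad+bc)·Cov(W, Z), with a=3.1, b=-8, c=-8, d=2.
ac·σ²_W = 3.1·(-8)·8 = -198.4
bd·σ²_Z = (-8)·2·10 = -160
(ad+bc)·Cov(W, Z) = (70.2)·(-1.5) = -105.3
Cov(M, B) = -198.4 + (-160) + (-105.3) = -463.7.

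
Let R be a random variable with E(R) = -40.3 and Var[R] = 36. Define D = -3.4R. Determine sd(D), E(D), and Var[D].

D = -3.4R is linear with a = -3.4, b = 0.
sd(R) = √36 = 6.
sd(D) = |a|·sd(R) = |-3.4|·6 = 20.4.
E(D) = a·E(R) + b = (-3.4)·(-40.3) = 137.02.
Var[D] = a²·Var[R] = (-3.4)²·36 = 416.16.

sd(D) = 20.4, E(D) = 137.02, Var[D] = 416.16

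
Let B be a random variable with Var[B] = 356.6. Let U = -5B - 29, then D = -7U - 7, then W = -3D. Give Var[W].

Var[U] = (-5)²·356.6 = 8915.
Var[D] = (-7)²·8915 = 436835.
Var[W] = (-3)²·436835 = 3931515.

Var[W] = 3931515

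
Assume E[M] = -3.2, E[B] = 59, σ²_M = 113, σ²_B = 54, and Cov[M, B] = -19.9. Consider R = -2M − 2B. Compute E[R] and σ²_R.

E[R] = (-2)·E[M] + (-2)·E[B] = (-2)·(-3.2) + (-2)·59 = -111.6.
σ²_R = a²·σ²_M + b²·σ²_B + 2ab·Cov[M, B] with a = -2, b = -2.
= (-2)²·113 + (-2)²·54 + 2·(-2)·(-2)·(-19.9)
= 452 + 216 + (-159.2) = 508.8.

E[R] = -111.6, σ²_R = 508.8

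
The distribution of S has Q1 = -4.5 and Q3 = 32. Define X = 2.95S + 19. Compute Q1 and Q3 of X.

Q1(X) = 5.725, Q3(X) = 113.4

a = 2.95 > 0: Q1(X) = a·Q1(S)+b = 5.725, Q3(X) = a·Q3(S)+b = 113.4.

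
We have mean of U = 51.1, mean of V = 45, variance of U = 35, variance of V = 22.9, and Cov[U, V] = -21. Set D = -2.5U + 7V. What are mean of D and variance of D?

mean of D = 187.25, variance of D = 2075.85

mean of D = (-2.5)·mean of U + 7·mean of V = (-2.5)·51.1 + 7·45 = 187.25.
variance of D = a²·variance of U + b²·variance of V + 2ab·Cov[U, V] with a = -2.5, b = 7.
= (-2.5)²·35 + 7²·22.9 + 2·(-2.5)·7·(-21)
= 218.75 + 1122.1 + 735 = 2075.85.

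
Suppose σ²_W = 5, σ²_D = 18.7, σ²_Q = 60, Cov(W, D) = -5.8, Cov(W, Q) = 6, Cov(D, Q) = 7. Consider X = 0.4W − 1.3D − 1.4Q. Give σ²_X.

σ²_X = 174.795

σ²_X = a²·σ²_W + b²·σ²_D + c²·σ²_Q + 2ab·Cov(W, D) + 2ac·Cov(W, Q) + 2bc·Cov(D, Q), with a = 0.4, b = -1.3, c = -1.4.
= 0.8 + 31.603 + 117.6 + 6.032 + (-6.72) + 25.48
= 174.795.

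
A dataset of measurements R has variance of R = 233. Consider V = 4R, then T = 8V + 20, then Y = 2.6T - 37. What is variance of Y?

variance of V = 4²·233 = 3728.
variance of T = 8²·3728 = 238592.
variance of Y = 2.6²·238592 = 1612881.92.

variance of Y = 1612881.92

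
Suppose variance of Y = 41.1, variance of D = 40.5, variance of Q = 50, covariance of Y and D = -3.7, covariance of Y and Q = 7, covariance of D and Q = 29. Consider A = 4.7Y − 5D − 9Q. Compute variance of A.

variance of A = 8162.099

variance of A = a²·variance of Y + b²·variance of D + c²·variance of Q + 2ab·covariance of Y and D + 2ac·covariance of Y and Q + 2bc·covariance of D and Q, with a = 4.7, b = -5, c = -9.
= 907.899 + 1012.5 + 4050 + 173.9 + (-592.2) + 2610
= 8162.099.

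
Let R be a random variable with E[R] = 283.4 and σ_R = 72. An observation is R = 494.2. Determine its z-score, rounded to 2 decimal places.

z = (R − E[R]) / σ_R = (494.2 − 283.4) / 72 ≈ 2.93.

z = 2.93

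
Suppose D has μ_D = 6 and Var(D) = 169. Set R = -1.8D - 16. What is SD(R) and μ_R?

R = -1.8D - 16 is linear with a = -1.8, b = -16.
SD(D) = √169 = 13.
SD(R) = |a|·SD(D) = |-1.8|·13 = 23.4.
μ_R = a·μ_D + b = (-1.8)·6 + (-16) = -26.8.

SD(R) = 23.4, μ_R = -26.8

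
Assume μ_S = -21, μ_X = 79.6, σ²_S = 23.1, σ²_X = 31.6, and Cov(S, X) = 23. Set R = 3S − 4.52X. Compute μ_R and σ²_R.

μ_R = 3·μ_S + (-4.52)·μ_X = 3·(-21) + (-4.52)·79.6 = -422.792.
σ²_R = a²·σ²_S + b²·σ²_X + 2ab·Cov(S, X) with a = 3, b = -4.52.
= 3²·23.1 + (-4.52)²·31.6 + 2·3·(-4.52)·23
= 207.9 + 645.60064 + (-623.76) = 229.74064.

μ_R = -422.792, σ²_R = 229.74064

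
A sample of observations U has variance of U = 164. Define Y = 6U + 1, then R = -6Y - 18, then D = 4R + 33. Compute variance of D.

variance of D = 3400704

variance of Y = 6²·164 = 5904.
variance of R = (-6)²·5904 = 212544.
variance of D = 4²·212544 = 3400704.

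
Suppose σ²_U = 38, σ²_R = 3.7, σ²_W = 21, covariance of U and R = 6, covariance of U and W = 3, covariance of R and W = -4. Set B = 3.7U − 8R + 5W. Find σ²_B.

σ²_B = 1357.82

σ²_B = a²·σ²_U + b²·σ²_R + c²·σ²_W + 2ab·covariance of U and R + 2ac·covariance of U and W + 2bc·covariance of R and W, with a = 3.7, b = -8, c = 5.
= 520.22 + 236.8 + 525 + (-355.2) + 111 + 320
= 1357.82.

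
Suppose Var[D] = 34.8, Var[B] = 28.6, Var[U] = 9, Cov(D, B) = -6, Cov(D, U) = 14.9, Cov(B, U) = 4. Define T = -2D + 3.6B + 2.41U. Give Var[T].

Var[T] = 574.3009

Var[T] = a²·Var[D] + b²·Var[B] + c²·Var[U] + 2ab·Cov(D, B) + 2ac·Cov(D, U) + 2bc·Cov(B, U), with a = -2, b = 3.6, c = 2.41.
= 139.2 + 370.656 + 52.2729 + 86.4 + (-143.636) + 69.408
= 574.3009.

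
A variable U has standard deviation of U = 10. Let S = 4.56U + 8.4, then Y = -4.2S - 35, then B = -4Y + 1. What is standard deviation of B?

standard deviation of B = 766.08

standard deviation of S = |4.56|·10 = 45.6.
standard deviation of Y = |-4.2|·45.6 = 191.52.
standard deviation of B = |-4|·191.52 = 766.08.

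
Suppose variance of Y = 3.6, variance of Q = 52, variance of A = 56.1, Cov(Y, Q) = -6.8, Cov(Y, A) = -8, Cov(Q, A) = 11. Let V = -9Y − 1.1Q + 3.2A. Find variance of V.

variance of V = a²·variance of Y + b²·variance of Q + c²·variance of A + 2ab·Cov(Y, Q) + 2ac·Cov(Y, A) + 2bc·Cov(Q, A), with a = -9, b = -1.1, c = 3.2.
= 291.6 + 62.92 + 574.464 + (-134.64) + 460.8 + (-77.44)
= 1177.704.

variance of V = 1177.704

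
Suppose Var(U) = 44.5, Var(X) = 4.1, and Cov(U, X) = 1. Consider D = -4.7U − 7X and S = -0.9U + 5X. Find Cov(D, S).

Cov(D, S) = 27.535

By bilinearity, Cov(D, S) = ac·Var(U) + bd·Var(X) + (ad+bc)·Cov(U, X), with a=-4.7, b=-7, c=-0.9, d=5.
ac·Var(U) = (-4.7)·(-0.9)·44.5 = 188.235
bd·Var(X) = (-7)·5·4.1 = -143.5
(ad+bc)·Cov(U, X) = (-17.2)·1 = -17.2
Cov(D, S) = 188.235 + (-143.5) + (-17.2) = 27.535.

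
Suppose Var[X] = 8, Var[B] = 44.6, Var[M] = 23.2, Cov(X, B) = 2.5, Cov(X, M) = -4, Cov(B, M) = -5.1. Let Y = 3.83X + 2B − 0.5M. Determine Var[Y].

Var[Y] = 365.3712

Var[Y] = a²·Var[X] + b²·Var[B] + c²·Var[M] + 2ab·Cov(X, B) + 2ac·Cov(X, M) + 2bc·Cov(B, M), with a = 3.83, b = 2, c = -0.5.
= 117.3512 + 178.4 + 5.8 + 38.3 + 15.32 + 10.2
= 365.3712.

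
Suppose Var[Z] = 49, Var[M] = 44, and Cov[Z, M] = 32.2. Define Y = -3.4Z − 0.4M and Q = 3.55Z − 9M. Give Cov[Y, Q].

By bilinearity, Cov[Y, Q] = ac·Var[Z] + bd·Var[M] + (ad+bc)·Cov[Z, M], with a=-3.4, b=-0.4, c=3.55, d=-9.
ac·Var[Z] = (-3.4)·3.55·49 = -591.43
bd·Var[M] = (-0.4)·(-9)·44 = 158.4
(ad+bc)·Cov[Z, M] = (29.18)·32.2 = 939.596
Cov[Y, Q] = -591.43 + 158.4 + 939.596 = 506.566.

Cov[Y, Q] = 506.566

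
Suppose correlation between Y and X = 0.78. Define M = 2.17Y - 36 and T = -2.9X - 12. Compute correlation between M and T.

correlation between M and T = -0.78

Linear rescalings preserve |correlation|; the slopes 2.17 and -2.9 have opposite signs, so the correlation flips sign: correlation between M and T = −correlation between Y and X = -0.78.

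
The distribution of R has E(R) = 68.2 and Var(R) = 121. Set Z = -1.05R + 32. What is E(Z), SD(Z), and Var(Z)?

Z = -1.05R + 32 is linear with a = -1.05, b = 32.
E(Z) = a·E(R) + b = (-1.05)·68.2 + 32 = -39.61.
SD(R) = √121 = 11.
SD(Z) = |a|·SD(R) = |-1.05|·11 = 11.55.
Var(Z) = a²·Var(R) = (-1.05)²·121 = 133.4025 (the additive constant 32 does not affect variance).

E(Z) = -39.61, SD(Z) = 11.55, Var(Z) = 133.4025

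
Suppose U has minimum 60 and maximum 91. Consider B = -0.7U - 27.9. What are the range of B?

Range of U = 91 − 60 = 31.
Range(B) = |a|·Range(U) = |-0.7|·31 = 21.7.

Range(B) = 21.7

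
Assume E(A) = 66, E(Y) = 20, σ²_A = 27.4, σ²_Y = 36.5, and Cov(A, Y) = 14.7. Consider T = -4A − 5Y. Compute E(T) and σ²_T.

E(T) = (-4)·E(A) + (-5)·E(Y) = (-4)·66 + (-5)·20 = -364.
σ²_T = a²·σ²_A + b²·σ²_Y + 2ab·Cov(A, Y) with a = -4, b = -5.
= (-4)²·27.4 + (-5)²·36.5 + 2·(-4)·(-5)·14.7
= 438.4 + 912.5 + 588 = 1938.9.

E(T) = -364, σ²_T = 1938.9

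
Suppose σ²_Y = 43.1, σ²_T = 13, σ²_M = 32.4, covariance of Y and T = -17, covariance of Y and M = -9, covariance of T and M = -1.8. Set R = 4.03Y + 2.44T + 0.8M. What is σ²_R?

σ²_R = a²·σ²_Y + b²·σ²_T + c²·σ²_M + 2ab·covariance of Y and T + 2ac·covariance of Y and M + 2bc·covariance of T and M, with a = 4.03, b = 2.44, c = 0.8.
= 699.98279 + 77.3968 + 20.736 + (-334.3288) + (-58.032) + (-7.0272)
= 398.72759.

σ²_R = 398.72759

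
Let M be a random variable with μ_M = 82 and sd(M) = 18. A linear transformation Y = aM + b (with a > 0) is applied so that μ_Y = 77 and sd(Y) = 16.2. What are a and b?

sd(Y) = a·sd(M) (a > 0), so a = 16.2/18 = 0.9.
μ_Y = a·μ_M + b, so b = 77 − 0.9·82 = 3.2.

a = 0.9, b = 3.2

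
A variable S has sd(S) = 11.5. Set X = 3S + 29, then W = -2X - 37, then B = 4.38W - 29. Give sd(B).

sd(X) = |3|·11.5 = 34.5.
sd(W) = |-2|·34.5 = 69.
sd(B) = |4.38|·69 = 302.22.

sd(B) = 302.22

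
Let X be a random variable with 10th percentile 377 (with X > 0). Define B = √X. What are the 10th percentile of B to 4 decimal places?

10th percentile of B = 19.4165

√X is increasing, so P_{10}(B) = g(P_{10}(X)) ≈ 19.4165.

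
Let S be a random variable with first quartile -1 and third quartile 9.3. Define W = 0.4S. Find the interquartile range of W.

IQR of S = Q3 − Q1 = 9.3 − (-1) = 10.3.
Under W = aS + b, IQR(W) = |a|·IQR(S) = |0.4|·10.3 = 4.12 (shifts cancel; spread scales by |a|).

IQR(W) = 4.12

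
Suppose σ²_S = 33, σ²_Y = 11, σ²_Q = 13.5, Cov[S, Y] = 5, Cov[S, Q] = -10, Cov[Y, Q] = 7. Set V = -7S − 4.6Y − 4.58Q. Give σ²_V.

σ²_V = 2108.6934

σ²_V = a²·σ²_S + b²·σ²_Y + c²·σ²_Q + 2ab·Cov[S, Y] + 2ac·Cov[S, Q] + 2bc·Cov[Y, Q], with a = -7, b = -4.6, c = -4.58.
= 1617 + 232.76 + 283.1814 + 322 + (-641.2) + 294.952
= 2108.6934.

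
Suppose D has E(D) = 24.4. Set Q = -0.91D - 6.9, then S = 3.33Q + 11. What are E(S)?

E(S) = -85.91632

E(Q) = (-0.91)·24.4 + (-6.9) = -29.104.
E(S) = 3.33·(-29.104) + 11 = -85.91632.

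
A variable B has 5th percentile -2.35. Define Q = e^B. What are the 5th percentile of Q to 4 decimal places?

e^B is increasing, so P_{5}(Q) = g(P_{5}(B)) ≈ 0.0954.

5th percentile of Q = 0.0954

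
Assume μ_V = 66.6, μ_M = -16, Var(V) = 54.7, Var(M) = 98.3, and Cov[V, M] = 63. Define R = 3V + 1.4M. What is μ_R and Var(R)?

μ_R = 3·μ_V + 1.4·μ_M = 3·66.6 + 1.4·(-16) = 177.4.
Var(R) = a²·Var(V) + b²·Var(M) + 2ab·Cov[V, M] with a = 3, b = 1.4.
= 3²·54.7 + 1.4²·98.3 + 2·3·1.4·63
= 492.3 + 192.668 + 529.2 = 1214.168.

μ_R = 177.4, Var(R) = 1214.168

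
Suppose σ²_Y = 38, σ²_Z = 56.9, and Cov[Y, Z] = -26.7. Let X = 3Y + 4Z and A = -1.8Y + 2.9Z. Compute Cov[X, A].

By bilinearity, Cov[X, A] = ac·σ²_Y + bd·σ²_Z + (ad+bc)·Cov[Y, Z], with a=3, b=4, c=-1.8, d=2.9.
ac·σ²_Y = 3·(-1.8)·38 = -205.2
bd·σ²_Z = 4·2.9·56.9 = 660.04
(ad+bc)·Cov[Y, Z] = (1.5)·(-26.7) = -40.05
Cov[X, A] = -205.2 + 660.04 + (-40.05) = 414.79.

Cov[X, A] = 414.79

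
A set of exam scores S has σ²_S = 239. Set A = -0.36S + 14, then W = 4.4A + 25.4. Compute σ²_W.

σ²_A = (-0.36)²·239 = 30.9744.
σ²_W = 4.4²·30.9744 = 599.664384.

σ²_W = 599.664384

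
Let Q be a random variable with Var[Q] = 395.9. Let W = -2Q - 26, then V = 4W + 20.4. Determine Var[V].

Var[W] = (-2)²·395.9 = 1583.6.
Var[V] = 4²·1583.6 = 25337.6.

Var[V] = 25337.6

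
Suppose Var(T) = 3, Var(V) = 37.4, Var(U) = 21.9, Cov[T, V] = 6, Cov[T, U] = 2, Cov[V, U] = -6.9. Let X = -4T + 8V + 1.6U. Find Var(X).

Var(X) = 1911.424

Var(X) = a²·Var(T) + b²·Var(V) + c²·Var(U) + 2ab·Cov[T, V] + 2ac·Cov[T, U] + 2bc·Cov[V, U], with a = -4, b = 8, c = 1.6.
= 48 + 2393.6 + 56.064 + (-384) + (-25.6) + (-176.64)
= 1911.424.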